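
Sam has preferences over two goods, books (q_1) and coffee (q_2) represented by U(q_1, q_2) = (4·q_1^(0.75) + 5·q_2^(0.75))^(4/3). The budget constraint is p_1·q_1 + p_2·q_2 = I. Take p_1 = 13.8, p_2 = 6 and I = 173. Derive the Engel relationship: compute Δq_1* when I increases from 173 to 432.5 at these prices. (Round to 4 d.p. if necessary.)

Δq_1* = 0.6124

MRS = MU_q_1/MU_q_2 = (4/5)·(q_2/q_1)^(0.25). Set equal to p_1/p_2.
Solve for the ratio: q_2/q_1 = [(5/4)·p_1/p_2]^(4).
With the ratio pinned down, the budget gives q_1* = I/(p_1 + p_2·(q_2/q_1)) and q_2* = (q_2/q_1)·q_1*.
Numerically q_2/q_1 = 68.320557, so q_1* = 173/(13.8 + 6·68.320557) = 0.4083.
At I' = 432.5: q_1* = 1.0207. Change: 1.0207 − 0.4083 = 0.6124.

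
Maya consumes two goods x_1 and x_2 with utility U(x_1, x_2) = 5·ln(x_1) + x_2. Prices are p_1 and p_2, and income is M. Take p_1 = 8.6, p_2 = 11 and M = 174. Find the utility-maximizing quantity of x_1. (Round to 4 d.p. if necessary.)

So x_1*(p_1,p_2) = 5·p_2/p_1, independent of income; and x_2* = (M − 5·p_2)/p_2.
At the given prices: x_1* = 5·11/8.6 = 6.3953.

x_1* = 6.3953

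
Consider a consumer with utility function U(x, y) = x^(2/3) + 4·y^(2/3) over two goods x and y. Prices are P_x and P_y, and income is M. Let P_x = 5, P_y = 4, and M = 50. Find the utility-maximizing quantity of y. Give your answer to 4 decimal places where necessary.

MRS = MU_x/MU_y = (1/4)·(y/x)^(1/3). Set equal to P_x/P_y.
Solve for the ratio: y/x = [4·P_x/P_y]^(3).
Substitute y = (y/x)·x into the budget: x* = M/(P_x + P_y·(y/x)).
Numerically y/x = 125, so x* = 50/(5 + 4·125) = 0.099 and y* = 125·0.099 = 12.3762.

y* = 12.3762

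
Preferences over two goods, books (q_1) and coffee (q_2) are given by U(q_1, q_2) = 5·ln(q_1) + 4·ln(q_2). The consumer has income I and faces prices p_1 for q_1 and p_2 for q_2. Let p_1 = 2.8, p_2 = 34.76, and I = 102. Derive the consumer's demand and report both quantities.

The MRS is (5/4)·q_2/q_1. Set MRS = p_1/p_2.
Rearranging, p_2·q_2 = (4/5)·p_1·q_1. Substituting into the budget gives p_1·q_1·(1 + (4/5)) = I.
Demand: q_1*(p_1,p_2,I) = 5/9·I/p_1 and q_2* = 4/9·I/p_2.
At p_1=2.8, p_2=34.76, I=102: q_1* = 5/9·102/2.8 = 20.2381, q_2* = 1.3042.

q_1* = 20.2381, q_2* = 1.3042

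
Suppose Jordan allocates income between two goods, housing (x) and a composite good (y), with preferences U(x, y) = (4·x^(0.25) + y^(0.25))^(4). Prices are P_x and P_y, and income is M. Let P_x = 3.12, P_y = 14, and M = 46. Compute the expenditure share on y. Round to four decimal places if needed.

share on y = 0.0872

MRS = MU_x/MU_y = 4·(y/x)^(0.75). Set equal to P_x/P_y.
Solve for the ratio: y/x = [(1/4)·P_x/P_y]^(4/3).
Substitute y = (y/x)·x into the budget: x* = M/(P_x + P_y·(y/x)).
Numerically y/x = 0.021279, so x* = 46/(3.12 + 14·0.021279) = 13.4585 and y* = 0.021279·13.4585 = 0.2864.
Expenditure on y: 14·0.2864 = 4.0094; share = 0.0872.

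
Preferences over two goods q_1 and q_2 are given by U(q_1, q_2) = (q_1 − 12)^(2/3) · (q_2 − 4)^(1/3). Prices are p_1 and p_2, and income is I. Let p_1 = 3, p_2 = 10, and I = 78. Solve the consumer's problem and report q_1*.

Let q_1' = q_1−12, q_2' = q_2−4. MRS = 2·q_2'/q_1' = p_1/p_2.
Substituting into the budget: q_1* = 12 + 2/3·(I − 12·p_1 − 4·p_2)/p_1, and q_2* = 4 + 1/3·(…)/p_2.
Discretionary income = 78 − 12·3 − 4·10 = 2; q_1* = 12 + 2/3·2/3 = 12.4444.

q_1* = 12.4444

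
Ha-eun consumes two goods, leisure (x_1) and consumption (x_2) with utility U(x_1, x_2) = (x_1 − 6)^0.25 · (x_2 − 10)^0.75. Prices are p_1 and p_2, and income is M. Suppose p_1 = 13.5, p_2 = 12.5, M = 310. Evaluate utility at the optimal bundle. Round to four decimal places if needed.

V = 4.651

After buying the subsistence bundle (6, 10), a share 0.25 of the remaining income goes to x_1: x_1* = 6 + 0.25·(M − 6p_1 − 10p_2)/p_1.
Discretionary income = 310 − 6·13.5 − 10·12.5 = 104; x_1* = 6 + 0.25·104/13.5 = 7.9259; x_2* = 10 + 0.75·104/12.5 = 16.24.
Utility at the optimum: U(7.9259, 16.24) = 4.651.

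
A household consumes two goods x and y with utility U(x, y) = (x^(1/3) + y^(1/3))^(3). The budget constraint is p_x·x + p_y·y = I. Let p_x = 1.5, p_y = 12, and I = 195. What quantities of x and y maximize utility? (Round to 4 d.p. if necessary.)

x* = 96.0435, y* = 4.2446

MU_x ∝ x^(-2/3), MU_y ∝ y^(-2/3), so MRS = (y/x)^(2/3) = p_x/p_y.
Hence y/x = (p_x/p_y)^(1/(2/3)), i.e. raised to the 1.5 power.
With the ratio pinned down, the budget gives x* = I/(p_x + p_y·(y/x)) and y* = (y/x)·x*.
Numerically y/x = 0.044194, so x* = 195/(1.5 + 12·0.044194) = 96.0435 and y* = 0.044194·96.0435 = 4.2446.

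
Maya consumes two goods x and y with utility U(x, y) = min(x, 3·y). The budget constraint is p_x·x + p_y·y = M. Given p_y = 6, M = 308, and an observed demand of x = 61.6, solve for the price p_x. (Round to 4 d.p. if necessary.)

With perfect complements, no substitution: consume in ratio x:y = 3:1.
Budget: p_x·x + p_y·(1/3)·x = M, so (3·p_x + p_y)·x = 3·M.
Demand: x*(p_x,p_y,M) = 3·M/(3·p_x + p_y), y* = M/(3·p_x + p_y).
Set x* = 61.6 in the demand function and solve for p_x: p_x = 3.

p_x = 3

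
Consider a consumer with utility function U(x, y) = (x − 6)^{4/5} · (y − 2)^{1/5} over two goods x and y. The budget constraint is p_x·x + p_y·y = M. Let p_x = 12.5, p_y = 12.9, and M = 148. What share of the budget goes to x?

share on x = 0.7619

MRS = 4·(y−2)/(x−6). Tangency with p_x/p_y gives y−2 = (1/4)·(p_x/p_y)·(x−6).
Substituting into the budget: x* = 6 + 0.8·(M − 6·p_x − 2·p_y)/p_x, and y* = 2 + 0.2·(…)/p_y.
Discretionary income = 148 − 6·12.5 − 2·12.9 = 47.2; x* = 6 + 0.8·47.2/12.5 = 9.0208; y* = 2 + 0.2·47.2/12.9 = 2.7318.
Expenditure on x: 12.5·9.0208 = 112.76; share = 0.7619.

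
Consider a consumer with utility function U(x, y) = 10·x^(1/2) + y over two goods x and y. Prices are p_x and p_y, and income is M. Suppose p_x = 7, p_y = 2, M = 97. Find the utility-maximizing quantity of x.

x* = 2.0408

Utility is quasi-linear in y; the FOC for x is 5/√x = p_x/p_y.
Solve: √x = 5·p_y/p_x, so x*(p_x,p_y) = (5·p_y/p_x)², and y* = (M − p_x·x*)/p_y.
Plugging in: x* = (5·2/7)² = 2.0408.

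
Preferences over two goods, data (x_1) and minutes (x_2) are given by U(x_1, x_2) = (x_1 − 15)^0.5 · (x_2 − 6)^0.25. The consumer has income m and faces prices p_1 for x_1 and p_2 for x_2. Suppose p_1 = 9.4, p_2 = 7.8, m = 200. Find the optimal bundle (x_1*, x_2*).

MRS = 2·(x_2−6)/(x_1−15). Tangency with p_1/p_2 gives x_2−6 = (1/2)·(p_1/p_2)·(x_1−15).
Substituting into the budget: x_1* = 15 + 2/3·(m − 15·p_1 − 6·p_2)/p_1, and x_2* = 6 + 1/3·(…)/p_2.
Discretionary income = 200 − 15·9.4 − 6·7.8 = 12.2; x_1* = 15 + 2/3·12.2/9.4 = 15.8652; x_2* = 6 + 1/3·12.2/7.8 = 6.5214.

x_1* = 15.8652, x_2* = 6.5214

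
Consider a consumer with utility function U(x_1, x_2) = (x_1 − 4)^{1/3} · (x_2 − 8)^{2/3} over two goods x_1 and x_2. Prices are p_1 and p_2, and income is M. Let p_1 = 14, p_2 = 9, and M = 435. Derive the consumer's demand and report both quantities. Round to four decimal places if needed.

x_1* = 11.3095, x_2* = 30.7407

MRS = (1/2)·(x_2−8)/(x_1−4). Tangency with p_1/p_2 gives x_2−8 = 2·(p_1/p_2)·(x_1−4).
Substituting into the budget: x_1* = 4 + 1/3·(M − 4·p_1 − 8·p_2)/p_1, and x_2* = 8 + 2/3·(…)/p_2.
Discretionary income = 435 − 4·14 − 8·9 = 307; x_1* = 4 + 1/3·307/14 = 11.3095; x_2* = 8 + 2/3·307/9 = 30.7407.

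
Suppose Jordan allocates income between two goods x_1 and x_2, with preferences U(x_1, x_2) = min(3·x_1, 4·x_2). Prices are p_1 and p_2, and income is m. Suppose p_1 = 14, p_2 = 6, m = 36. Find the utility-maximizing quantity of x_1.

x_1* = 1.9459

Demand: x_1*(p_1,p_2,m) = 4·m/(4·p_1 + 3·p_2), x_2* = 3·m/(4·p_1 + 3·p_2).
Here 4·14 + 3·6 = 74, giving x_1* = 1.9459.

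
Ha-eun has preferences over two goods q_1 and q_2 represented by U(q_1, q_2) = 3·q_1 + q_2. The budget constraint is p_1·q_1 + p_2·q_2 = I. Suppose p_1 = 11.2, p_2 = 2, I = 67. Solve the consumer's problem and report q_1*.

q_1* = 0

Linear utility — the consumer picks whichever good has higher MU/price: 3/11.2 = 0.2679 vs 1/2 = 0.5.
q_2 gives more utility per dollar, so spend all income on q_2: q_2* = I/p_2, q_1* = 0.
Numerically: q_1* = 0, q_2* = 33.5.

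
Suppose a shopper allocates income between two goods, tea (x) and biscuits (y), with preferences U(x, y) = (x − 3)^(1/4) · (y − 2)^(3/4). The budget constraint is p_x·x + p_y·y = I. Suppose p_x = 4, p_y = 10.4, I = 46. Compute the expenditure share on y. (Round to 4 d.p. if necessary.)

share on y = 0.6674

MRS = (1/3)·(y−2)/(x−3). Tangency with p_x/p_y gives y−2 = 3·(p_x/p_y)·(x−3).
After buying the subsistence bundle (3, 2), a share 0.25 of the remaining income goes to x: x* = 3 + 0.25·(I − 3p_x − 2p_y)/p_x.
Discretionary income = 46 − 3·4 − 2·10.4 = 13.2; x* = 3 + 0.25·13.2/4 = 3.825; y* = 2 + 0.75·13.2/10.4 = 2.9519.
Expenditure on y: 10.4·2.9519 = 30.7; share = 0.6674.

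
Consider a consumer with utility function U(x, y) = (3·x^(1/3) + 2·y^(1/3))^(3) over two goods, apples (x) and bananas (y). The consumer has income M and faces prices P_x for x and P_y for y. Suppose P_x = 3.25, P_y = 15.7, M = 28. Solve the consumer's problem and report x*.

From the CES first-order condition, (3/2)·(y/x)^(2/3) = P_x/P_y.
Hence y/x = ((2/3)·P_x/P_y)^(1/(2/3)), i.e. raised to the 1.5 power.
Substitute y = (y/x)·x into the budget: x* = M/(P_x + P_y·(y/x)).
Numerically y/x = 0.051267, so x* = 28/(3.25 + 15.7·0.051267) = 6.9052.

x* = 6.9052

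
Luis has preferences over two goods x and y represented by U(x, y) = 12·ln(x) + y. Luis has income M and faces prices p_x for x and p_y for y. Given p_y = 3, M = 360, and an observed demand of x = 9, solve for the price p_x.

p_x = 4

MU_x = 12/x, MU_y = 1. Tangency: 12/x = p_x/p_y.
So x*(p_x,p_y) = 12·p_y/p_x, independent of income; and y* = (M − 12·p_y)/p_y.
Set x* = 9 in the demand function and solve for p_x: p_x = 4.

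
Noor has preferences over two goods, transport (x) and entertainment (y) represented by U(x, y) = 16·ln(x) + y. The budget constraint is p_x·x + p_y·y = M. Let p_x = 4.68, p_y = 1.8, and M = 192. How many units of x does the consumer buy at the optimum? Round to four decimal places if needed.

MU_x = 16/x, MU_y = 1. Tangency: 16/x = p_x/p_y.
So x*(p_x,p_y) = 16·p_y/p_x, independent of income; and y* = (M − 16·p_y)/p_y.
At the given prices: x* = 16·1.8/4.68 = 6.1538.

x* = 6.1538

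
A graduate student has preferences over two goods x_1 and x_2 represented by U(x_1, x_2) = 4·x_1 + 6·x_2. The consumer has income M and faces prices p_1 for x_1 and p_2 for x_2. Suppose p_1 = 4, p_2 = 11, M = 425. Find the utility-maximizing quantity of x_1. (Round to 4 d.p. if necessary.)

x_1* = 106.25

Linear utility — the consumer picks whichever good has higher MU/price: 4/4 = 1 vs 6/11 = 0.5455.
x_1 gives more utility per dollar, so spend all income on x_1: x_1* = M/p_1, x_2* = 0.
Numerically: x_1* = 106.25, x_2* = 0.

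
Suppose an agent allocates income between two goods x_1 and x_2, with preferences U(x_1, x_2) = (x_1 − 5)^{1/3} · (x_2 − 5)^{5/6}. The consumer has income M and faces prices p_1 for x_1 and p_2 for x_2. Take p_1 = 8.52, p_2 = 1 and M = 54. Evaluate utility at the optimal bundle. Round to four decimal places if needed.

V = 2.1246

This is Cobb-Douglas in (x_1−5, x_2−5): tangency gives 1/3·p_2·(x_2−5) = 5/6·p_1·(x_1−5).
After buying the subsistence bundle (5, 5), a share 2/7 of the remaining income goes to x_1: x_1* = 5 + 2/7·(M − 5p_1 − 5p_2)/p_1.
Discretionary income = 54 − 5·8.52 − 5·1 = 6.4; x_1* = 5 + 2/7·6.4/8.52 = 5.2146; x_2* = 5 + 5/7·6.4/1 = 9.5714.
Utility at the optimum: U(5.2146, 9.5714) = 2.1246.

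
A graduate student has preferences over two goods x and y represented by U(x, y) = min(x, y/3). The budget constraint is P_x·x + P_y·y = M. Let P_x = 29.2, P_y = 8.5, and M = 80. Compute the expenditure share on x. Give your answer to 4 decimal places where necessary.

share on x = 0.5338

Demand: x*(P_x,P_y,M) = M/(P_x + 3·P_y), y* = 3·M/(P_x + 3·P_y).
Here 29.2 + 3·8.5 = 54.7, giving x* = 1.4625 and y* = 4.3876.
Expenditure on x: 29.2·1.4625 = 42.7057; share = 0.5338.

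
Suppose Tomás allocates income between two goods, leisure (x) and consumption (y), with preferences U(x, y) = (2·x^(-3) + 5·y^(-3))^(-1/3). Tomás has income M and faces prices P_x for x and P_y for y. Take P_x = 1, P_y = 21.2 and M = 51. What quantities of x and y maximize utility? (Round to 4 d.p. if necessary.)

MRS = MU_x/MU_y = (2/5)·(y/x)^(4). Set equal to P_x/P_y.
Solve for the ratio: y/x = [(5/2)·P_x/P_y]^(0.25).
Substitute y = (y/x)·x into the budget: x* = M/(P_x + P_y·(y/x)).
Numerically y/x = 0.586005, so x* = 51/(1 + 21.2·0.586005) = 3.7994 and y* = 0.586005·3.7994 = 2.2264.

x* = 3.7994, y* = 2.2264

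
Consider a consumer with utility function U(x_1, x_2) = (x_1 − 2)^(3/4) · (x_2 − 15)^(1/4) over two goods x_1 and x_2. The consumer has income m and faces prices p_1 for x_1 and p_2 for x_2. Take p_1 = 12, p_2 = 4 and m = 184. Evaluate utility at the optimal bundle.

Let x_1' = x_1−2, x_2' = x_2−15. MRS = 3·x_2'/x_1' = p_1/p_2.
After buying the subsistence bundle (2, 15), a share 0.75 of the remaining income goes to x_1: x_1* = 2 + 0.75·(m − 2p_1 − 15p_2)/p_1.
Discretionary income = 184 − 2·12 − 15·4 = 100; x_1* = 2 + 0.75·100/12 = 8.25; x_2* = 15 + 0.25·100/4 = 21.25.
Utility at the optimum: U(8.25, 21.25) = 6.25.

V = 6.25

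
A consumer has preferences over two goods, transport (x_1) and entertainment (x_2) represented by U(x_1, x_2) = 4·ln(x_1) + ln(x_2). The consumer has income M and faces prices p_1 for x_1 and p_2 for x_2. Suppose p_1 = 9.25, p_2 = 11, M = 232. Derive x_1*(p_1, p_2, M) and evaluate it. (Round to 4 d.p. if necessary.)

x_1* = 20.0649

The MRS is 4·x_2/x_1. Set MRS = p_1/p_2.
So 4·p_2·x_2 = p_1·x_1; combined with the budget, a share 0.8 of income goes to x_1.
Demand: x_1*(p_1,p_2,M) = 0.8·M/p_1 and x_2* = 0.2·M/p_2.
At p_1=9.25, p_2=11, M=232: x_1* = 0.8·232/9.25 = 20.0649.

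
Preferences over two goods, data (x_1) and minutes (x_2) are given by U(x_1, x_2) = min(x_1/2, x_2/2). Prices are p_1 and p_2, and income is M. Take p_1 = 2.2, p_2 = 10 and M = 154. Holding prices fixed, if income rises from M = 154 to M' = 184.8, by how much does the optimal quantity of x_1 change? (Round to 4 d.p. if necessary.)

Demand: x_1*(p_1,p_2,M) = 2·M/(2·p_1 + 2·p_2), x_2* = 2·M/(2·p_1 + 2·p_2).
Here 2·2.2 + 2·10 = 24.4, giving x_1* = 12.623.
At M' = 184.8: x_1* = 15.1475. Change: 15.1475 − 12.623 = 2.5246.

Δx_1* = 2.5246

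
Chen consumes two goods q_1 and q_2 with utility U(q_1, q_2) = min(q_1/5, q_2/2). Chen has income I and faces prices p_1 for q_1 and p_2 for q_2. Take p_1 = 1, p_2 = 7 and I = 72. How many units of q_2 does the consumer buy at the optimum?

Leontief preferences: the optimum is at the kink where q_1/5 = q_2/2, i.e. q_2 = (2/5)·q_1.
Budget: p_1·q_1 + p_2·(2/5)·q_1 = I, so (5·p_1 + 2·p_2)·q_1 = 5·I.
Demand: q_1*(p_1,p_2,I) = 5·I/(5·p_1 + 2·p_2), q_2* = 2·I/(5·p_1 + 2·p_2).
Here 5·1 + 2·7 = 19, giving q_2* = 7.5789.

q_2* = 7.5789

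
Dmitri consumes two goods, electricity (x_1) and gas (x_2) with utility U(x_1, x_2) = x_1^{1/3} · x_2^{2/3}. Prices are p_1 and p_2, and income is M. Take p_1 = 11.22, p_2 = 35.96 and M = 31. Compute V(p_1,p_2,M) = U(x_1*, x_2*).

The MRS is (1/2)·x_2/x_1. Set MRS = p_1/p_2.
Rearranging, p_2·x_2 = 2·p_1·x_1. Substituting into the budget gives p_1·x_1·(1 + 2) = M.
Demand: x_1*(p_1,p_2,M) = 1/3·M/p_1 and x_2* = 2/3·M/p_2.
At p_1=11.22, p_2=35.96, M=31: x_1* = 1/3·31/11.22 = 0.921, x_2* = 0.5747.
Utility at the optimum: U(0.921, 0.5747) = 0.6725.

V = 0.6725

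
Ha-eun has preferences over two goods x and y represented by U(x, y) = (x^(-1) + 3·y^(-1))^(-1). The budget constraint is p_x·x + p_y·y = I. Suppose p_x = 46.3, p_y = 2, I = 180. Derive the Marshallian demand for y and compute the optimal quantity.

y* = 23.8228

From the CES first-order condition, (1/3)·(y/x)^(2) = p_x/p_y.
Hence y/x = (3·p_x/p_y)^(1/(2)), i.e. raised to the 0.5 power.
With the ratio pinned down, the budget gives x* = I/(p_x + p_y·(y/x)) and y* = (y/x)·x*.
Numerically y/x = 8.333667, so x* = 180/(46.3 + 2·8.333667) = 2.8586 and y* = 8.333667·2.8586 = 23.8228.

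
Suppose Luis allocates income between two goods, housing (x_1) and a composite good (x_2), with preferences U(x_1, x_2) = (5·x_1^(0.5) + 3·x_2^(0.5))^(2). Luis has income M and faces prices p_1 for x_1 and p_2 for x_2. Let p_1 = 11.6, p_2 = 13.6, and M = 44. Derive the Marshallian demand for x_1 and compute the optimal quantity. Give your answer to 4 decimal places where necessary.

From the CES first-order condition, (5/3)·(x_2/x_1)^(0.5) = p_1/p_2.
Solve for the ratio: x_2/x_1 = [(3/5)·p_1/p_2]^(2).
With the ratio pinned down, the budget gives x_1* = M/(p_1 + p_2·(x_2/x_1)) and x_2* = (x_2/x_1)·x_1*.
Numerically x_2/x_1 = 0.261903, so x_1* = 44/(11.6 + 13.6·0.261903) = 2.902.

x_1* = 2.902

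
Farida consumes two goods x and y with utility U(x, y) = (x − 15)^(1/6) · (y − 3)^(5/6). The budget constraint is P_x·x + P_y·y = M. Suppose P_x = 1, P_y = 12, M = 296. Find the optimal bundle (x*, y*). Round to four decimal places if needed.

x* = 55.8333, y* = 20.0139

Substituting into the budget: x* = 15 + 1/6·(M − 15·P_x − 3·P_y)/P_x, and y* = 3 + 5/6·(…)/P_y.
Discretionary income = 296 − 15·1 − 3·12 = 245; x* = 15 + 1/6·245/1 = 55.8333; y* = 3 + 5/6·245/12 = 20.0139.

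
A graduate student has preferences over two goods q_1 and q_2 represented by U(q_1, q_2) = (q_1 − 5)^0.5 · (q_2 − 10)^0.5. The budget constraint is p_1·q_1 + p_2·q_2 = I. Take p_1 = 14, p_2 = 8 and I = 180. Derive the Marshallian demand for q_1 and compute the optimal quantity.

q_1* = 6.0714

After buying the subsistence bundle (5, 10), a share 0.5 of the remaining income goes to q_1: q_1* = 5 + 0.5·(I − 5p_1 − 10p_2)/p_1.
Discretionary income = 180 − 5·14 − 10·8 = 30; q_1* = 5 + 0.5·30/14 = 6.0714.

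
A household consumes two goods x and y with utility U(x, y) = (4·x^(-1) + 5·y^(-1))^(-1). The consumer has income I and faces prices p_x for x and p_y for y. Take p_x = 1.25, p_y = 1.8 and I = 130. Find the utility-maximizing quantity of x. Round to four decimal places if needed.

x* = 44.4133

MU_x ∝ 4·x^(-2), MU_y ∝ 5·y^(-2), so MRS = (4/5)·(y/x)^(2) = p_x/p_y.
Hence y/x = ((5/4)·p_x/p_y)^(1/(2)), i.e. raised to the 0.5 power.
Substitute y = (y/x)·x into the budget: x* = I/(p_x + p_y·(y/x)).
Numerically y/x = 0.931695, so x* = 130/(1.25 + 1.8·0.931695) = 44.4133.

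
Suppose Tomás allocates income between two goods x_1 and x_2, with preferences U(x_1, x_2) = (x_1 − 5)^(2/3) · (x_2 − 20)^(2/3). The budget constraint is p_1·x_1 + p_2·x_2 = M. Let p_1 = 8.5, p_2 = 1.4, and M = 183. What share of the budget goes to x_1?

Let x_1' = x_1−5, x_2' = x_2−20. MRS = x_2'/x_1' = p_1/p_2.
Substituting into the budget: x_1* = 5 + 0.5·(M − 5·p_1 − 20·p_2)/p_1, and x_2* = 20 + 0.5·(…)/p_2.
Discretionary income = 183 − 5·8.5 − 20·1.4 = 112.5; x_1* = 5 + 0.5·112.5/8.5 = 11.6176; x_2* = 20 + 0.5·112.5/1.4 = 60.1786.
Expenditure on x_1: 8.5·11.6176 = 98.75; share = 0.5396.

share on x_1 = 0.5396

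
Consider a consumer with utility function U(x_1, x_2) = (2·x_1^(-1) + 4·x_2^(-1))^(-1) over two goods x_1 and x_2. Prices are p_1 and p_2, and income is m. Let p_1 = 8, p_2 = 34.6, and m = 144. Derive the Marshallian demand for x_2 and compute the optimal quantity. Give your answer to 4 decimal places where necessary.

x_2* = 3.1058

From the CES first-order condition, (1/2)·(x_2/x_1)^(2) = p_1/p_2.
Hence x_2/x_1 = (2·p_1/p_2)^(1/(2)), i.e. raised to the 0.5 power.
Substitute x_2 = (x_2/x_1)·x_1 into the budget: x_1* = m/(p_1 + p_2·(x_2/x_1)).
Numerically x_2/x_1 = 0.68002, so x_1* = 144/(8 + 34.6·0.68002) = 4.5673 and x_2* = 0.68002·4.5673 = 3.1058.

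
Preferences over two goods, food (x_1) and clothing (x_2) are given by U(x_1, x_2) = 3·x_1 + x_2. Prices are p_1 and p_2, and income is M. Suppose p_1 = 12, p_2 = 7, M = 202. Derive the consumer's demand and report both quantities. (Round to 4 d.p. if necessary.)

x_1* = 16.8333, x_2* = 0

Perfect substitutes: compare marginal utility per dollar. 3/p_1 vs 1/p_2 → 0.25 vs 0.1429.
x_1 gives more utility per dollar, so spend all income on x_1: x_1* = M/p_1, x_2* = 0.
Numerically: x_1* = 16.8333, x_2* = 0.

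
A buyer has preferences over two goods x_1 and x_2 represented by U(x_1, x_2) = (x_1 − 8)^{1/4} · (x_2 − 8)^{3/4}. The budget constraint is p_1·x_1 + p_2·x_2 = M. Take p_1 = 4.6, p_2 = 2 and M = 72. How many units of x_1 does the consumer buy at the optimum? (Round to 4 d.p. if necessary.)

x_1* = 9.0435

This is Cobb-Douglas in (x_1−8, x_2−8): tangency gives 0.25·p_2·(x_2−8) = 0.75·p_1·(x_1−8).
Substituting into the budget: x_1* = 8 + 0.25·(M − 8·p_1 − 8·p_2)/p_1, and x_2* = 8 + 0.75·(…)/p_2.
Discretionary income = 72 − 8·4.6 − 8·2 = 19.2; x_1* = 8 + 0.25·19.2/4.6 = 9.0435.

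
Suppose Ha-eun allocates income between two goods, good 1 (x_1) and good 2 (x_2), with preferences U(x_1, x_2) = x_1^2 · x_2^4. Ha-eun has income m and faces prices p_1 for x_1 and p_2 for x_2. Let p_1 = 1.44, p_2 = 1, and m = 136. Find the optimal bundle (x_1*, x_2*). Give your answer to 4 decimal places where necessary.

Demand: x_1*(p_1,p_2,m) = 1/3·m/p_1 and x_2* = 2/3·m/p_2.
At p_1=1.44, p_2=1, m=136: x_1* = 1/3·136/1.44 = 31.4815, x_2* = 90.6667.

x_1* = 31.4815, x_2* = 90.6667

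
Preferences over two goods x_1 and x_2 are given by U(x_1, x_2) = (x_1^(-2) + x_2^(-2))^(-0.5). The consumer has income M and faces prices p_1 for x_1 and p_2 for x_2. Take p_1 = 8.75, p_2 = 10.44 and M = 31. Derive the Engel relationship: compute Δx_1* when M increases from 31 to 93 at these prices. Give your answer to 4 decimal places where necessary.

MU_x_1 ∝ x_1^(-3), MU_x_2 ∝ x_2^(-3), so MRS = (x_2/x_1)^(3) = p_1/p_2.
Hence x_2/x_1 = (p_1/p_2)^(1/(3)), i.e. raised to the 1/3 power.
With the ratio pinned down, the budget gives x_1* = M/(p_1 + p_2·(x_2/x_1)) and x_2* = (x_2/x_1)·x_1*.
Numerically x_2/x_1 = 0.942835, so x_1* = 31/(8.75 + 10.44·0.942835) = 1.6673.
At M' = 93: x_1* = 5.0018. Change: 5.0018 − 1.6673 = 3.3346.

Δx_1* = 3.3346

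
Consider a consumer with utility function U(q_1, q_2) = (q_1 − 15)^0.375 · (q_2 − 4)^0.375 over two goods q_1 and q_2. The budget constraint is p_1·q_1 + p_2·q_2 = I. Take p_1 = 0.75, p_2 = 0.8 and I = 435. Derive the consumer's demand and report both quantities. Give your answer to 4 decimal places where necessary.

MRS = (q_2−4)/(q_1−15). Tangency with p_1/p_2 gives q_2−4 = (p_1/p_2)·(q_1−15).
Substituting into the budget: q_1* = 15 + 0.5·(I − 15·p_1 − 4·p_2)/p_1, and q_2* = 4 + 0.5·(…)/p_2.
Discretionary income = 435 − 15·0.75 − 4·0.8 = 420.55; q_1* = 15 + 0.5·420.55/0.75 = 295.3667; q_2* = 4 + 0.5·420.55/0.8 = 266.8438.

q_1* = 295.3667, q_2* = 266.8438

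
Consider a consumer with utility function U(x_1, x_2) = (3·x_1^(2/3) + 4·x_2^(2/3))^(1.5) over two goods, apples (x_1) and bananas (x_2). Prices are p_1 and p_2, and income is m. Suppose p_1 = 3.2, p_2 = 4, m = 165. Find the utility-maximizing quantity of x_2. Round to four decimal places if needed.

MU_x_1 ∝ 3·x_1^(-1/3), MU_x_2 ∝ 4·x_2^(-1/3), so MRS = (3/4)·(x_2/x_1)^(1/3) = p_1/p_2.
Hence x_2/x_1 = ((4/3)·p_1/p_2)^(1/(1/3)), i.e. raised to the 3 power.
With the ratio pinned down, the budget gives x_1* = m/(p_1 + p_2·(x_2/x_1)) and x_2* = (x_2/x_1)·x_1*.
Numerically x_2/x_1 = 1.21363, so x_1* = 165/(3.2 + 4·1.21363) = 20.4854 and x_2* = 1.21363·20.4854 = 24.8617.

x_2* = 24.8617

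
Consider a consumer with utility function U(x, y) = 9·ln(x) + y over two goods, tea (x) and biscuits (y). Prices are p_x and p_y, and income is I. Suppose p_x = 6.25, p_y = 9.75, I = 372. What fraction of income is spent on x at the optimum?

MU_x = 9/x, MU_y = 1. Tangency: 9/x = p_x/p_y.
So x*(p_x,p_y) = 9·p_y/p_x, independent of income; and y* = (I − 9·p_y)/p_y.
At the given prices: x* = 9·9.75/6.25 = 14.04, and y* = 29.1538.
Expenditure on x: 6.25·14.04 = 87.75; share = 0.2359.

share on x = 0.2359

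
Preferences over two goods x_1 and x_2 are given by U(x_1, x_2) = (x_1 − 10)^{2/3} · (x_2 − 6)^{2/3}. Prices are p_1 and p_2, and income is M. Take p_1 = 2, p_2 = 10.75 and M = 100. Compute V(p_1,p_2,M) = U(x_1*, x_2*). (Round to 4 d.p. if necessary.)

V = 1.9836

This is Cobb-Douglas in (x_1−10, x_2−6): tangency gives 2/3·p_2·(x_2−6) = 2/3·p_1·(x_1−10).
Substituting into the budget: x_1* = 10 + 0.5·(M − 10·p_1 − 6·p_2)/p_1, and x_2* = 6 + 0.5·(…)/p_2.
Discretionary income = 100 − 10·2 − 6·10.75 = 15.5; x_1* = 10 + 0.5·15.5/2 = 13.875; x_2* = 6 + 0.5·15.5/10.75 = 6.7209.
Utility at the optimum: U(13.875, 6.7209) = 1.9836.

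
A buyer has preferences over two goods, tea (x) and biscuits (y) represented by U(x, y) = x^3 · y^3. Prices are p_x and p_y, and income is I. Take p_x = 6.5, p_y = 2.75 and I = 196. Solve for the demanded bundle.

Tangency: MRS = y/x = p_x/p_y.
Rearranging, p_y·y = p_x·x. Substituting into the budget gives p_x·x·(1 + 1) = I.
Demand: x*(p_x,p_y,I) = 0.5·I/p_x and y* = 0.5·I/p_y.
At p_x=6.5, p_y=2.75, I=196: x* = 0.5·196/6.5 = 15.0769, y* = 35.6364.

x* = 15.0769, y* = 35.6364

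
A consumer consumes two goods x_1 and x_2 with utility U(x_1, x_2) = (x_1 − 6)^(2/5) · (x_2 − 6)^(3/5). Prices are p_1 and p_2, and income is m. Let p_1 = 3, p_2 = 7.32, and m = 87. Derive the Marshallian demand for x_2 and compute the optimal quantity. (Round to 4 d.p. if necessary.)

MRS = (2/3)·(x_2−6)/(x_1−6). Tangency with p_1/p_2 gives x_2−6 = (3/2)·(p_1/p_2)·(x_1−6).
Substituting into the budget: x_1* = 6 + 0.4·(m − 6·p_1 − 6·p_2)/p_1, and x_2* = 6 + 0.6·(…)/p_2.
Discretionary income = 87 − 6·3 − 6·7.32 = 25.08; x_2* = 6 + 0.6·25.08/7.32 = 8.0557.

x_2* = 8.0557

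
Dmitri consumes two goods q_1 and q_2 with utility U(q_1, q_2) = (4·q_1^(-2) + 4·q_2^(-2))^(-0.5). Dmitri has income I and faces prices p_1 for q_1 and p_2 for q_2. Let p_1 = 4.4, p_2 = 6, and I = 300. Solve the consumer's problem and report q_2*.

q_2* = 27.5755

MRS = MU_q_1/MU_q_2 = (q_2/q_1)^(3). Set equal to p_1/p_2.
Solve for the ratio: q_2/q_1 = [p_1/p_2]^(1/3).
With the ratio pinned down, the budget gives q_1* = I/(p_1 + p_2·(q_2/q_1)) and q_2* = (q_2/q_1)·q_1*.
Numerically q_2/q_1 = 0.90178, so q_1* = 300/(4.4 + 6·0.90178) = 30.5789 and q_2* = 0.90178·30.5789 = 27.5755.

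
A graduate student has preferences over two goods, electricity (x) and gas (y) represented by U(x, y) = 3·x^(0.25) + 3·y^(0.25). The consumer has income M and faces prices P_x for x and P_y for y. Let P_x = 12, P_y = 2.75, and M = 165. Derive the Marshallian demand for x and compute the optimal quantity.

x* = 5.22

MU_x ∝ 3·x^(-0.75), MU_y ∝ 3·y^(-0.75), so MRS = (y/x)^(0.75) = P_x/P_y.
Solve for the ratio: y/x = [P_x/P_y]^(4/3).
With the ratio pinned down, the budget gives x* = M/(P_x + P_y·(y/x)) and y* = (y/x)·x*.
Numerically y/x = 7.130687, so x* = 165/(12 + 2.75·7.130687) = 5.22.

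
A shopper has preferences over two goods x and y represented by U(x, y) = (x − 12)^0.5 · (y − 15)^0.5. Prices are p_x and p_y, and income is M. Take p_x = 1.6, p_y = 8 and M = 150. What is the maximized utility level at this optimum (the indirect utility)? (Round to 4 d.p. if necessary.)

Let x' = x−12, y' = y−15. MRS = y'/x' = p_x/p_y.
After buying the subsistence bundle (12, 15), a share 0.5 of the remaining income goes to x: x* = 12 + 0.5·(M − 12p_x − 15p_y)/p_x.
Discretionary income = 150 − 12·1.6 − 15·8 = 10.8; x* = 12 + 0.5·10.8/1.6 = 15.375; y* = 15 + 0.5·10.8/8 = 15.675.
Utility at the optimum: U(15.375, 15.675) = 1.5093.

V = 1.5093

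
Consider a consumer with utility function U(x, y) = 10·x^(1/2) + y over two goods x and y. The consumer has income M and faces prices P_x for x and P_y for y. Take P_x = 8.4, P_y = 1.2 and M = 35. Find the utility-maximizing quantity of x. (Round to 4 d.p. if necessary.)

Set MRS = P_x/P_y: 5·x^(−1/2) = P_x/P_y.
Thus x* = (5·P_y/P_x)² — independent of M — with the rest of income spent on y.
Plugging in: x* = (5·1.2/8.4)² = 0.5102.

x* = 0.5102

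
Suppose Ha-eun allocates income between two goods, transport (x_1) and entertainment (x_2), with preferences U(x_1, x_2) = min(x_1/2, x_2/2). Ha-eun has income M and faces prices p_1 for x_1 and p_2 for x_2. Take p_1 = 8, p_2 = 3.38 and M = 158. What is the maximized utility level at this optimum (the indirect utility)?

With perfect complements, no substitution: consume in ratio x_1:x_2 = 2:2.
Budget: p_1·x_1 + p_2·x_1 = M, so (2·p_1 + 2·p_2)·x_1 = 2·M.
Demand: x_1*(p_1,p_2,M) = 2·M/(2·p_1 + 2·p_2), x_2* = 2·M/(2·p_1 + 2·p_2).
Here 2·8 + 2·3.38 = 22.76, giving x_1* = 13.884 and x_2* = 13.884.
Utility at the optimum: U(13.884, 13.884) = 6.942.

V = 6.942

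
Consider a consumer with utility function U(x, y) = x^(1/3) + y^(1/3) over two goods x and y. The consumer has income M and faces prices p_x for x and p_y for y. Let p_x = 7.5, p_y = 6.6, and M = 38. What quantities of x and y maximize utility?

From the CES first-order condition, (y/x)^(2/3) = p_x/p_y.
Solve for the ratio: y/x = [p_x/p_y]^(1.5).
With the ratio pinned down, the budget gives x* = M/(p_x + p_y·(y/x)) and y* = (y/x)·x*.
Numerically y/x = 1.211368, so x* = 38/(7.5 + 6.6·1.211368) = 2.4524 and y* = 1.211368·2.4524 = 2.9708.

x* = 2.4524, y* = 2.9708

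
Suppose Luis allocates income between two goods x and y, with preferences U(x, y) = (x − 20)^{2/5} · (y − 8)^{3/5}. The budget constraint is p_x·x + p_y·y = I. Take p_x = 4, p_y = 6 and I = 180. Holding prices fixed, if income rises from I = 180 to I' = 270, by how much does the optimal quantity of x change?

Δx* = 9

Let x' = x−20, y' = y−8. MRS = (2/3)·y'/x' = p_x/p_y.
Substituting into the budget: x* = 20 + 0.4·(I − 20·p_x − 8·p_y)/p_x, and y* = 8 + 0.6·(…)/p_y.
Discretionary income = 180 − 20·4 − 8·6 = 52; x* = 20 + 0.4·52/4 = 25.2.
At I' = 270: x* = 34.2. Change: 34.2 − 25.2 = 9.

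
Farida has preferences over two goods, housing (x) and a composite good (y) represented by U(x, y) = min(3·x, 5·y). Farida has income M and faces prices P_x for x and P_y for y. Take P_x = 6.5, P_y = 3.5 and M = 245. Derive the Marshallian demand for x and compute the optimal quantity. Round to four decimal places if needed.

With perfect complements, no substitution: consume in ratio x:y = 5:3.
Budget: P_x·x + P_y·(3/5)·x = M, so (5·P_x + 3·P_y)·x = 5·M.
Demand: x*(P_x,P_y,M) = 5·M/(5·P_x + 3·P_y), y* = 3·M/(5·P_x + 3·P_y).
Here 5·6.5 + 3·3.5 = 43, giving x* = 28.4884.

x* = 28.4884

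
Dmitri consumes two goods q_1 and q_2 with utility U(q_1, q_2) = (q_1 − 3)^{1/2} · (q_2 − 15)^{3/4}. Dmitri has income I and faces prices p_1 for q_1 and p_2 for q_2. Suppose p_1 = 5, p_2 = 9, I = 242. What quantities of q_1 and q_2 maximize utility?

q_1* = 10.36, q_2* = 21.1333

Let q_1' = q_1−3, q_2' = q_2−15. MRS = (2/3)·q_2'/q_1' = p_1/p_2.
After buying the subsistence bundle (3, 15), a share 0.4 of the remaining income goes to q_1: q_1* = 3 + 0.4·(I − 3p_1 − 15p_2)/p_1.
Discretionary income = 242 − 3·5 − 15·9 = 92; q_1* = 3 + 0.4·92/5 = 10.36; q_2* = 15 + 0.6·92/9 = 21.1333.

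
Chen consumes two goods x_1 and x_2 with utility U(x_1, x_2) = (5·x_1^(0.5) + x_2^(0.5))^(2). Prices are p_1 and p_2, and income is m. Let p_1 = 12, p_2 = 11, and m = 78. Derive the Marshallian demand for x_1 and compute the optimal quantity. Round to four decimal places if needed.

From the CES first-order condition, 5·(x_2/x_1)^(0.5) = p_1/p_2.
Solve for the ratio: x_2/x_1 = [(1/5)·p_1/p_2]^(2).
Substitute x_2 = (x_2/x_1)·x_1 into the budget: x_1* = m/(p_1 + p_2·(x_2/x_1)).
Numerically x_2/x_1 = 0.047603, so x_1* = 78/(12 + 11·0.047603) = 6.2282.

x_1* = 6.2282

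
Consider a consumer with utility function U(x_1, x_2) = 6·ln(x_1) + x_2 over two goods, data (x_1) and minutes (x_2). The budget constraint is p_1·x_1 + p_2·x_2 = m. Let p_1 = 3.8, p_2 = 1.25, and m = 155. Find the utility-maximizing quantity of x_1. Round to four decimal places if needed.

x_1* = 1.9737

So x_1*(p_1,p_2) = 6·p_2/p_1, independent of income; and x_2* = (m − 6·p_2)/p_2.
At the given prices: x_1* = 6·1.25/3.8 = 1.9737.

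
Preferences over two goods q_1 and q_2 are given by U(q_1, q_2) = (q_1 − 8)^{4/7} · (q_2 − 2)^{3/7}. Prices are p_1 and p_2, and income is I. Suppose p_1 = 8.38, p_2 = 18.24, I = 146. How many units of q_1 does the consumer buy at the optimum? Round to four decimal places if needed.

q_1* = 10.8967

This is Cobb-Douglas in (q_1−8, q_2−2): tangency gives 4/7·p_2·(q_2−2) = 3/7·p_1·(q_1−8).
After buying the subsistence bundle (8, 2), a share 4/7 of the remaining income goes to q_1: q_1* = 8 + 4/7·(I − 8p_1 − 2p_2)/p_1.
Discretionary income = 146 − 8·8.38 − 2·18.24 = 42.48; q_1* = 8 + 4/7·42.48/8.38 = 10.8967.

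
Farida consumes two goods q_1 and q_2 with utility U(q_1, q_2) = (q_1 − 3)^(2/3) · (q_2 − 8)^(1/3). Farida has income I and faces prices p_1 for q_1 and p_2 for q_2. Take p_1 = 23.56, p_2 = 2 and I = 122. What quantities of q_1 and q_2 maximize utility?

This is Cobb-Douglas in (q_1−3, q_2−8): tangency gives 2/3·p_2·(q_2−8) = 1/3·p_1·(q_1−3).
After buying the subsistence bundle (3, 8), a share 2/3 of the remaining income goes to q_1: q_1* = 3 + 2/3·(I − 3p_1 − 8p_2)/p_1.
Discretionary income = 122 − 3·23.56 − 8·2 = 35.32; q_1* = 3 + 2/3·35.32/23.56 = 3.9994; q_2* = 8 + 1/3·35.32/2 = 13.8867.

q_1* = 3.9994, q_2* = 13.8867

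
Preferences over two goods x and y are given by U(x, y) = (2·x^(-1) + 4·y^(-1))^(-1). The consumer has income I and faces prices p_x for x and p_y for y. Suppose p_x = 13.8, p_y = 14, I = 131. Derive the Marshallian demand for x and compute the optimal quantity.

x* = 3.9155

MU_x ∝ 2·x^(-2), MU_y ∝ 4·y^(-2), so MRS = (1/2)·(y/x)^(2) = p_x/p_y.
Solve for the ratio: y/x = [2·p_x/p_y]^(0.5).
Substitute y = (y/x)·x into the budget: x* = I/(p_x + p_y·(y/x)).
Numerically y/x = 1.404076, so x* = 131/(13.8 + 14·1.404076) = 3.9155.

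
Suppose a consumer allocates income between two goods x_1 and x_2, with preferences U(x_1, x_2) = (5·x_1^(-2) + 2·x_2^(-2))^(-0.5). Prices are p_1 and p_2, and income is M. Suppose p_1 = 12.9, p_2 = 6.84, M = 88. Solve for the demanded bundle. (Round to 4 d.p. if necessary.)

x_1* = 4.6009, x_2* = 4.1883

From the CES first-order condition, (5/2)·(x_2/x_1)^(3) = p_1/p_2.
Solve for the ratio: x_2/x_1 = [(2/5)·p_1/p_2]^(1/3).
Substitute x_2 = (x_2/x_1)·x_1 into the budget: x_1* = M/(p_1 + p_2·(x_2/x_1)).
Numerically x_2/x_1 = 0.910328, so x_1* = 88/(12.9 + 6.84·0.910328) = 4.6009 and x_2* = 0.910328·4.6009 = 4.1883.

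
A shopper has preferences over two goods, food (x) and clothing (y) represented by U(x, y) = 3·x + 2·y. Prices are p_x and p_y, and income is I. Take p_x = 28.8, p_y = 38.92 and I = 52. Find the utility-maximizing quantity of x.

x* = 1.8056

Perfect substitutes: compare marginal utility per dollar. 3/p_x vs 2/p_y → 0.1042 vs 0.0514.
x gives more utility per dollar, so spend all income on x: x* = I/p_x, y* = 0.
Numerically: x* = 1.8056, y* = 0.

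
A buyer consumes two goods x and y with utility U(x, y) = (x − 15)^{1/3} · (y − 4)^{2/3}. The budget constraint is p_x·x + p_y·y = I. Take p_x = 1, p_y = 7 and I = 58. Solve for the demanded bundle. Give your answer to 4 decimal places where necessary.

MRS = (1/2)·(y−4)/(x−15). Tangency with p_x/p_y gives y−4 = 2·(p_x/p_y)·(x−15).
Substituting into the budget: x* = 15 + 1/3·(I − 15·p_x − 4·p_y)/p_x, and y* = 4 + 2/3·(…)/p_y.
Discretionary income = 58 − 15·1 − 4·7 = 15; x* = 15 + 1/3·15/1 = 20; y* = 4 + 2/3·15/7 = 5.4286.

x* = 20, y* = 5.4286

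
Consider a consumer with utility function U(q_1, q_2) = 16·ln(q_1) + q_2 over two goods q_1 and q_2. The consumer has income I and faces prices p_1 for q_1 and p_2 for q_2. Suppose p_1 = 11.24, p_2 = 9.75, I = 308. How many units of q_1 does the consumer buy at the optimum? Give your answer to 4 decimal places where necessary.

So q_1*(p_1,p_2) = 16·p_2/p_1, independent of income; and q_2* = (I − 16·p_2)/p_2.
At the given prices: q_1* = 16·9.75/11.24 = 13.879.

q_1* = 13.879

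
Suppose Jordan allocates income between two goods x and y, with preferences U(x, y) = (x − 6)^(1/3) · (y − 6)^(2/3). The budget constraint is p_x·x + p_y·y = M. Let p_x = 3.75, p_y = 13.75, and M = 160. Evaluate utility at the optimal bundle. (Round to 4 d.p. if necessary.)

V = 3.2637

MRS = (1/2)·(y−6)/(x−6). Tangency with p_x/p_y gives y−6 = 2·(p_x/p_y)·(x−6).
Substituting into the budget: x* = 6 + 1/3·(M − 6·p_x − 6·p_y)/p_x, and y* = 6 + 2/3·(…)/p_y.
Discretionary income = 160 − 6·3.75 − 6·13.75 = 55; x* = 6 + 1/3·55/3.75 = 10.8889; y* = 6 + 2/3·55/13.75 = 8.6667.
Utility at the optimum: U(10.8889, 8.6667) = 3.2637.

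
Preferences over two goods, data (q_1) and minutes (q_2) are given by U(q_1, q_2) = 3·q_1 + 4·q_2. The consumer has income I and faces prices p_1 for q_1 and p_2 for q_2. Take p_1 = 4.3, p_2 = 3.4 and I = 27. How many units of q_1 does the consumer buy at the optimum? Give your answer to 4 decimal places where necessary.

Linear utility — the consumer picks whichever good has higher MU/price: 3/4.3 = 0.6977 vs 4/3.4 = 1.1765.
q_2 gives more utility per dollar, so spend all income on q_2: q_2* = I/p_2, q_1* = 0.
Numerically: q_1* = 0, q_2* = 7.9412.

q_1* = 0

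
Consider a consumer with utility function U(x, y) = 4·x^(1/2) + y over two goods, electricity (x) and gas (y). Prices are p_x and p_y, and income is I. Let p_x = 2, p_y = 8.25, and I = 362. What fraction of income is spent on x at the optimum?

Utility is quasi-linear in y; the FOC for x is 2/√x = p_x/p_y.
Thus x* = (2·p_y/p_x)² — independent of I — with the rest of income spent on y.
Plugging in: x* = (2·8.25/2)² = 68.0625, y* = 27.3788.
Expenditure on x: 2·68.0625 = 136.125; share = 0.376.

share on x = 0.376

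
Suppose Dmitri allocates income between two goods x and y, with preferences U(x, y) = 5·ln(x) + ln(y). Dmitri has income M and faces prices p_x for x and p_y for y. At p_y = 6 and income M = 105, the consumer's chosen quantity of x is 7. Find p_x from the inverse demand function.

p_x = 12.5

MU_x/MU_y = (5·y)/(x); tangency sets this equal to p_x/p_y.
So 5·p_y·y = p_x·x; combined with the budget, a share 5/6 of income goes to x.
Demand: x*(p_x,p_y,M) = 5/6·M/p_x and y* = 1/6·M/p_y.
Set x* = 7 in the demand function and solve for p_x: p_x = 12.5.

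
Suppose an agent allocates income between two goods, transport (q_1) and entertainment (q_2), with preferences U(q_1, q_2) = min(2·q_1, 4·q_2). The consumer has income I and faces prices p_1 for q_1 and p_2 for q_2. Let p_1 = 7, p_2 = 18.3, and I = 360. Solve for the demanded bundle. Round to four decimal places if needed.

With perfect complements, no substitution: consume in ratio q_1:q_2 = 4:2.
Budget: p_1·q_1 + p_2·(1/2)·q_1 = I, so (4·p_1 + 2·p_2)·q_1 = 4·I.
Demand: q_1*(p_1,p_2,I) = 4·I/(4·p_1 + 2·p_2), q_2* = 2·I/(4·p_1 + 2·p_2).
Here 4·7 + 2·18.3 = 64.6, giving q_1* = 22.291 and q_2* = 11.1455.

q_1* = 22.291, q_2* = 11.1455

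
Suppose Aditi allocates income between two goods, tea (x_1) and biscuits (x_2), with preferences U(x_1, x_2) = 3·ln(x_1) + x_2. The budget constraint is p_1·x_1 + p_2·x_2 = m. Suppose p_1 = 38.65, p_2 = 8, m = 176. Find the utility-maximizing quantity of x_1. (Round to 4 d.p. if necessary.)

x_1* = 0.621

So x_1*(p_1,p_2) = 3·p_2/p_1, independent of income; and x_2* = (m − 3·p_2)/p_2.
At the given prices: x_1* = 3·8/38.65 = 0.621.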